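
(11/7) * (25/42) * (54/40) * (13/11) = 585/392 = 1.49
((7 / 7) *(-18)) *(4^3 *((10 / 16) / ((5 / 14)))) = -2016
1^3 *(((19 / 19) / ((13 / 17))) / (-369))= -17 / 4797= -0.00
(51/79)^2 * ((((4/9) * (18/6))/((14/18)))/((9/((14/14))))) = 0.08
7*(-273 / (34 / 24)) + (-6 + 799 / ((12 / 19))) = -18331 / 204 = -89.86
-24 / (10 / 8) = -96 / 5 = -19.20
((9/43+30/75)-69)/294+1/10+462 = 29194637/63210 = 461.87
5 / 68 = 0.07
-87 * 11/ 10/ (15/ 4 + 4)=-1914/ 155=-12.35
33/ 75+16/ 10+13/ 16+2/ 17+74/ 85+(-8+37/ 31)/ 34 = 767427/ 210800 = 3.64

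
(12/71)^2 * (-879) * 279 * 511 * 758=-13678726817952/5041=-2713494706.99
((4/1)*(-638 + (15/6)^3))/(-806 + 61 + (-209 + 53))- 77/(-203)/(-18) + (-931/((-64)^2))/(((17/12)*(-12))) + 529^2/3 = 89852085924539/963219456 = 93283.09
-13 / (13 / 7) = -7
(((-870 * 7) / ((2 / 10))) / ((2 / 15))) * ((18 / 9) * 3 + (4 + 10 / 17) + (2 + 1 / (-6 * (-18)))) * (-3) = 586898375 / 68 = 8630858.46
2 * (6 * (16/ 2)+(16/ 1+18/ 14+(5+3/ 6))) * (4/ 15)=37.75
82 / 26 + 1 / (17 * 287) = 200052 / 63427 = 3.15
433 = 433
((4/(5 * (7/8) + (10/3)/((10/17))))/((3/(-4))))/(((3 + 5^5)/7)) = -112/94231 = -0.00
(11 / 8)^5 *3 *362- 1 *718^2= -8358894523 / 16384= -510186.43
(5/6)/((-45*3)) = -0.01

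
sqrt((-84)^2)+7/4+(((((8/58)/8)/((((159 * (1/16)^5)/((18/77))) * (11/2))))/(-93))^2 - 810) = -4718292052023312241/6514752701704324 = -724.25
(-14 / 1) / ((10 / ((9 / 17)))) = -63 / 85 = -0.74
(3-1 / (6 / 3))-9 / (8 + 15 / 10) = 59 / 38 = 1.55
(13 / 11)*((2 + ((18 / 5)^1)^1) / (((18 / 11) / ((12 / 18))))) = 364 / 135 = 2.70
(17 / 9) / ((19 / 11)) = 1.09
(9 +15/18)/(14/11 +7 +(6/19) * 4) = 12331/11958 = 1.03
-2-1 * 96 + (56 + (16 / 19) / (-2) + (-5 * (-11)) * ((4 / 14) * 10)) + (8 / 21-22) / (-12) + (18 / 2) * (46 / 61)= 2572499 / 20862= 123.31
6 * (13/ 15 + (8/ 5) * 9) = 458/ 5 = 91.60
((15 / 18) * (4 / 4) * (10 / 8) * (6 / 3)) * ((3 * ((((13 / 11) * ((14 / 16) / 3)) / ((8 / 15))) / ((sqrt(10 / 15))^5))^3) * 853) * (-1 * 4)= -4393109343065625 * sqrt(6) / 89321897984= -120472.99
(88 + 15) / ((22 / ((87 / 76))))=8961 / 1672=5.36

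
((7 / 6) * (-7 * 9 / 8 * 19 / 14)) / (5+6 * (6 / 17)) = -1.75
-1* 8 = -8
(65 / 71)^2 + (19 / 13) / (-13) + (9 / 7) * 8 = 65666610 / 5963503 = 11.01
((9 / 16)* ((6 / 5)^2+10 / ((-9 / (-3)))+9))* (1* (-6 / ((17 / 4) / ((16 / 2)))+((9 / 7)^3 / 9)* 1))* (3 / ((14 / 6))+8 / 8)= -199820421 / 1020425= -195.82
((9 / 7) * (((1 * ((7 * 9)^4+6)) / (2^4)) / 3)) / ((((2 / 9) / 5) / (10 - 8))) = 2126650545 / 112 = 18987951.29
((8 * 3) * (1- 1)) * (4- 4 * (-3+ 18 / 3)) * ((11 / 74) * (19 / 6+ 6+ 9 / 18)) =0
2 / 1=2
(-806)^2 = 649636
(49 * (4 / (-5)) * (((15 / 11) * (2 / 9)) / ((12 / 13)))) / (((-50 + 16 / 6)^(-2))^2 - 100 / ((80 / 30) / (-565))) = -517991705504 / 852841426049019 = -0.00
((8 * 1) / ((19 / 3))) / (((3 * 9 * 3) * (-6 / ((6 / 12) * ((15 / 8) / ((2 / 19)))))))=-0.02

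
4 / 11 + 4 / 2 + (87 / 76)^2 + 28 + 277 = 19611915 / 63536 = 308.67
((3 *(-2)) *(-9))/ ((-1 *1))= -54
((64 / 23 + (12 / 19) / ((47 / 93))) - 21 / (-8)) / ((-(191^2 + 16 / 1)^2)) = -1093879 / 218868679150808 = -0.00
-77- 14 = -91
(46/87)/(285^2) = 0.00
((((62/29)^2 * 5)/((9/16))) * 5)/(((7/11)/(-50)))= -845680000/52983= -15961.35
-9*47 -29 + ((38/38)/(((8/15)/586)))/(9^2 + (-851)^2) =-1309497461/2897128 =-452.00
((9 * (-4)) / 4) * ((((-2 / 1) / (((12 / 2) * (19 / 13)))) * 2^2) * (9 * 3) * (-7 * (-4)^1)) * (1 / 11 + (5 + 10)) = 19577376 / 209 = 93671.66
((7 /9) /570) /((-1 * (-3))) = 7 /15390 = 0.00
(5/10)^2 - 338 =-1351/4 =-337.75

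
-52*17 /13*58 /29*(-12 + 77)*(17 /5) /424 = -3757 /53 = -70.89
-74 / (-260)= 37 / 130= 0.28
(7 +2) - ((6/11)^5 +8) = 153275/161051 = 0.95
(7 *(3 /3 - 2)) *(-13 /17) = 91 /17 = 5.35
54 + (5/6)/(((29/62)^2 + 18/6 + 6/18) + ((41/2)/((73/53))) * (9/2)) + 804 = 5094284707/5937313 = 858.01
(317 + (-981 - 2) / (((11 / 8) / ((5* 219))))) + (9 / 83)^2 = -59297707286 / 75779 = -782508.44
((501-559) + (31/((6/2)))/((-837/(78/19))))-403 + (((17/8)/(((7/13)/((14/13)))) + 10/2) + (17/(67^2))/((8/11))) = -8323362979/18422856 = -451.80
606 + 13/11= 6679/11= 607.18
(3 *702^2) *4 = 5913648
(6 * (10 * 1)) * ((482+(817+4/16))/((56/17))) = 1325235/56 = 23664.91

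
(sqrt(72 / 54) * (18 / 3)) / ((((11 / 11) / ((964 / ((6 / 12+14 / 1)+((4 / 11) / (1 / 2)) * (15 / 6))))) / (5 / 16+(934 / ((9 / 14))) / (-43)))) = -1099003862 * sqrt(3) / 138933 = -13701.07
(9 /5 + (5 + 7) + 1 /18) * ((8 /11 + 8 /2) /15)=32422 /7425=4.37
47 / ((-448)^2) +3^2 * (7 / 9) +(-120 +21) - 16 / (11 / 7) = -225590779 / 2207744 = -102.18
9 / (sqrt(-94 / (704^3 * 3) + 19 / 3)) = 25344 * sqrt(218768864226) / 3314679761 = 3.58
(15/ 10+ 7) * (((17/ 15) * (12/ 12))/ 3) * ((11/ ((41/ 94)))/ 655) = 149413/ 1208475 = 0.12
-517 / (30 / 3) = -517 / 10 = -51.70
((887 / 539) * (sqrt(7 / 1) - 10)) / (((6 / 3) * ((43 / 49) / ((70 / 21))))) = -44350 / 1419 + 4435 * sqrt(7) / 1419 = -22.99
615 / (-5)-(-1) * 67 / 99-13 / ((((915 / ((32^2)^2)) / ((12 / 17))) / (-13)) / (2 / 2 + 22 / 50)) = 2524726649314 / 12832875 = 196738.97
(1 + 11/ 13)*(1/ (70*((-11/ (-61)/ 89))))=65148/ 5005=13.02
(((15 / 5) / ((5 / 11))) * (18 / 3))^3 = 7762392 / 125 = 62099.14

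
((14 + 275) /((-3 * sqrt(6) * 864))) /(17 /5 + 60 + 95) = -1445 * sqrt(6) /12317184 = -0.00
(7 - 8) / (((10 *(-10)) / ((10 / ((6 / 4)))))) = 1 / 15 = 0.07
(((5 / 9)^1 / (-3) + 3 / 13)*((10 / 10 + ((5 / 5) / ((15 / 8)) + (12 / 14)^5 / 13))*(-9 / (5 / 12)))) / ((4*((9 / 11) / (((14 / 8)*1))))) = -226245052 / 273894075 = -0.83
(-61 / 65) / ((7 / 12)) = -732 / 455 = -1.61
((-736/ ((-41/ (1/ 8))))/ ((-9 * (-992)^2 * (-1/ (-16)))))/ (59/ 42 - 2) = 161/ 23640600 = 0.00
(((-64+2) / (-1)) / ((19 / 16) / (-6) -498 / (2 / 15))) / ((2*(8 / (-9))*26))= 1674 / 4661527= 0.00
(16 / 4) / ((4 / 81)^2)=6561 / 4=1640.25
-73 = -73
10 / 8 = 5 / 4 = 1.25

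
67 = 67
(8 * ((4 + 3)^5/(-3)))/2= -22409.33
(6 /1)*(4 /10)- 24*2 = -228 /5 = -45.60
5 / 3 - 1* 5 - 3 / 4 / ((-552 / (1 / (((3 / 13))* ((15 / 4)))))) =-27587 / 8280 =-3.33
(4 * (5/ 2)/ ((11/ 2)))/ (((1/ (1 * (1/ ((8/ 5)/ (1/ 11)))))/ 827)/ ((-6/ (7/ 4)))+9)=62025/ 306812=0.20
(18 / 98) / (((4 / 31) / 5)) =1395 / 196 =7.12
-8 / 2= -4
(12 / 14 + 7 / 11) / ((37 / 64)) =7360 / 2849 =2.58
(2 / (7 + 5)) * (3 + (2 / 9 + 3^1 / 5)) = 86 / 135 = 0.64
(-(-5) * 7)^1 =35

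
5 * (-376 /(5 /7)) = -2632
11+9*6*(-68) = -3661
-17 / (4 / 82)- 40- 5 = -787 / 2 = -393.50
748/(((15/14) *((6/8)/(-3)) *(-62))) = 20944/465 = 45.04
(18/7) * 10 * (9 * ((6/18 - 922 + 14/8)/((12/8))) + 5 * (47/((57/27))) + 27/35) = -129453462/931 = -139047.76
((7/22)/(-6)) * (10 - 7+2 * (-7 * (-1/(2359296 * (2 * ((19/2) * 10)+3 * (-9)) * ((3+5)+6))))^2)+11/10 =183679914021872467933/195215367559477985280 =0.94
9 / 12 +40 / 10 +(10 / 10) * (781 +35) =820.75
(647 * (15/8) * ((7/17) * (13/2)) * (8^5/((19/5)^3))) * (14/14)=226087680000/116603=1938952.51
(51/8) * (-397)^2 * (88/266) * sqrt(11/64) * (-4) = -88418649 * sqrt(11)/532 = -551224.59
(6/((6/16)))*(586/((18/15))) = 7813.33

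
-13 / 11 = -1.18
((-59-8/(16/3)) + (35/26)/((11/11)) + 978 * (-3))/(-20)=38911/260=149.66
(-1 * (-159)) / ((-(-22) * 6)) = 53 / 44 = 1.20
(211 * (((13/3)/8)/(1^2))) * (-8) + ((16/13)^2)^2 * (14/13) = -1015704187/1113879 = -911.86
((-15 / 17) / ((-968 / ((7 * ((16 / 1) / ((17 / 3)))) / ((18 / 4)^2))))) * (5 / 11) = 1400 / 3461931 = 0.00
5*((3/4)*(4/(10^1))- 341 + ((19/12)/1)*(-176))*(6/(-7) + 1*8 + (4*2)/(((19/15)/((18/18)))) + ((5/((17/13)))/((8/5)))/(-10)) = -522710855/12768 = -40939.13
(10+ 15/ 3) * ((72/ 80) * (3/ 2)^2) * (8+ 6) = 1701/ 4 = 425.25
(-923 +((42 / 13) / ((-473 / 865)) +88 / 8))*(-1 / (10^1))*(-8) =-22576872 / 30745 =-734.33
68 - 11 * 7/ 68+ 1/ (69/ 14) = 314695/ 4692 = 67.07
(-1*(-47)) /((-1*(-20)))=47 /20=2.35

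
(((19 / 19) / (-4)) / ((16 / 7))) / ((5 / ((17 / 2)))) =-119 / 640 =-0.19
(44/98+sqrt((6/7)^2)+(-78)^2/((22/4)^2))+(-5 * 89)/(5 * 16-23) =194.62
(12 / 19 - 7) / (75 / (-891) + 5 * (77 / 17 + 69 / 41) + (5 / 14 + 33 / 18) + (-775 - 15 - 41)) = 175336623 / 21966067960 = 0.01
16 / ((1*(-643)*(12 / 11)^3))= -1331 / 69444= -0.02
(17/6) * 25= 425/6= 70.83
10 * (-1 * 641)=-6410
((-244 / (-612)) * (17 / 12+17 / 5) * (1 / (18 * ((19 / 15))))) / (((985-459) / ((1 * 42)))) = 7259 / 1079352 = 0.01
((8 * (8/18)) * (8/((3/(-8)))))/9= -2048/243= -8.43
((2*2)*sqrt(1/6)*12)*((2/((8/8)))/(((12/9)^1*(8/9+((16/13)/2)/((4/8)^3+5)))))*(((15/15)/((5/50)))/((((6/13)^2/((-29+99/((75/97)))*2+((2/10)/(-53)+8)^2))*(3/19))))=31491482271327*sqrt(6)/33988900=2269507.48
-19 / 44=-0.43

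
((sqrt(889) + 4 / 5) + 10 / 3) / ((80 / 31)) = 961 / 600 + 31 * sqrt(889) / 80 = 13.16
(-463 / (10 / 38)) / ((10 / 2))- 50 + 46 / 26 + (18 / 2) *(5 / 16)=-397.30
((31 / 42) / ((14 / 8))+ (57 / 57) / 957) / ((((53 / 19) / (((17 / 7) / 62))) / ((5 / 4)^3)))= 266838375 / 23010832768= 0.01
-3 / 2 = -1.50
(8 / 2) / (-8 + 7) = -4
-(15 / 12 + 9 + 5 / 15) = -127 / 12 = -10.58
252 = 252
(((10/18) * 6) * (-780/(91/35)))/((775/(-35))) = 1400/31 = 45.16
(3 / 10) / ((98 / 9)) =27 / 980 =0.03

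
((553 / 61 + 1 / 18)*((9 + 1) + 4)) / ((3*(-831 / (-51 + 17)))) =2383570 / 1368657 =1.74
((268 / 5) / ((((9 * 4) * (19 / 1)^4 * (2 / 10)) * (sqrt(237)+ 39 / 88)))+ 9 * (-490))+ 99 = -3090774408030499 / 716950686141+ 518848 * sqrt(237) / 2150852058423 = -4311.00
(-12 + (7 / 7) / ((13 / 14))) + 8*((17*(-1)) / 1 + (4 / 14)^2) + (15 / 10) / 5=-929829 / 6370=-145.97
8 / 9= 0.89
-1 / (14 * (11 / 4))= -2 / 77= -0.03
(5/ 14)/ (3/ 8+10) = 20/ 581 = 0.03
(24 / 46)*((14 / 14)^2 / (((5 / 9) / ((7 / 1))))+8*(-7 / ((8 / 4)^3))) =336 / 115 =2.92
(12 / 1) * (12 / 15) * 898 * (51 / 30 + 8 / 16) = 474144 / 25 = 18965.76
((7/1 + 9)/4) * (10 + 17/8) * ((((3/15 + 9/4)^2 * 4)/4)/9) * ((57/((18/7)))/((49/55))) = 6953639/8640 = 804.82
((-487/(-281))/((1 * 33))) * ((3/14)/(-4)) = -487/173096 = -0.00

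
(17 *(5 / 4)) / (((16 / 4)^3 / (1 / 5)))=17 / 256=0.07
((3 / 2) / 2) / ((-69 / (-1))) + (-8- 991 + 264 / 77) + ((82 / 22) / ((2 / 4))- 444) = -1432.11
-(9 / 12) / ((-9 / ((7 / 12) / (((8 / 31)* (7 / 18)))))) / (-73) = -31 / 4672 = -0.01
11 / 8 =1.38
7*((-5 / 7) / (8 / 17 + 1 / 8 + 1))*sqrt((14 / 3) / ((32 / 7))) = -170*sqrt(3) / 93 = -3.17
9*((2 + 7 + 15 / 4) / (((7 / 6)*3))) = 459 / 14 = 32.79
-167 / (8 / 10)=-835 / 4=-208.75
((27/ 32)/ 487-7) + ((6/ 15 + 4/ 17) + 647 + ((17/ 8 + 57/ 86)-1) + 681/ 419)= 15370925101747/ 23866038880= 644.05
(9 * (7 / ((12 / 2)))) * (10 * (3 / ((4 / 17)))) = 5355 / 4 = 1338.75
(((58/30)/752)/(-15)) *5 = -29/33840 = -0.00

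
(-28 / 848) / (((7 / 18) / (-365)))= 3285 / 106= 30.99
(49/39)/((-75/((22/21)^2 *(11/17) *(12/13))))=-21296/1939275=-0.01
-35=-35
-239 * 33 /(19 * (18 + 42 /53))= -139337 /6308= -22.09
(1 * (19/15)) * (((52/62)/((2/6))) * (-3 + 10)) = 3458/155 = 22.31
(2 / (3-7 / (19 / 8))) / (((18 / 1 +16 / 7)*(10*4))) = 133 / 2840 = 0.05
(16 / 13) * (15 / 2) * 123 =14760 / 13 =1135.38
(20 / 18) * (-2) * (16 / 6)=-160 / 27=-5.93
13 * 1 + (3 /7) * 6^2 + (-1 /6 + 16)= 1859 /42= 44.26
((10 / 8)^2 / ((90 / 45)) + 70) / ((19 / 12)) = 6795 / 152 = 44.70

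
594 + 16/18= 5354/9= 594.89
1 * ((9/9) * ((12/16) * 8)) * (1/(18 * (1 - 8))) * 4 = -4/21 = -0.19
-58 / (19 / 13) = -754 / 19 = -39.68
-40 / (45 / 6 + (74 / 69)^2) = -380880 / 82367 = -4.62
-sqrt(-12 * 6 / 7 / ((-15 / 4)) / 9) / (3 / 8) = -32 * sqrt(210) / 315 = -1.47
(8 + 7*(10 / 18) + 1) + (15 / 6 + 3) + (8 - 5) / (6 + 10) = 18.58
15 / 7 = 2.14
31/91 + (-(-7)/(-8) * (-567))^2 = 246140.36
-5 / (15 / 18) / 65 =-6 / 65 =-0.09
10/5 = 2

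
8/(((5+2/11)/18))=528/19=27.79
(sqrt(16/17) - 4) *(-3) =12 - 12 *sqrt(17)/17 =9.09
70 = 70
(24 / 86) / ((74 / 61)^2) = 0.19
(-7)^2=49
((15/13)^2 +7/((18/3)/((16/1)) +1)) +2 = 15657/1859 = 8.42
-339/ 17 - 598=-10505/ 17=-617.94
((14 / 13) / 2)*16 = 112 / 13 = 8.62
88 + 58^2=3452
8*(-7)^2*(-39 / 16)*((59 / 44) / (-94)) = 112749 / 8272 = 13.63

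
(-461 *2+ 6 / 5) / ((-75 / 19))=87476 / 375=233.27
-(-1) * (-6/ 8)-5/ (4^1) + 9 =7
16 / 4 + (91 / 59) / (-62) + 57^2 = 11899383 / 3658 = 3252.98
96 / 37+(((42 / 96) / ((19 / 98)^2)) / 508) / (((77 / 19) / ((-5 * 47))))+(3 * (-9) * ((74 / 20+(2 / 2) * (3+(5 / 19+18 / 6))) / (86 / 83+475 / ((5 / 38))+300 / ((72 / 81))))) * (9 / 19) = 109741077515317 / 88950181753840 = 1.23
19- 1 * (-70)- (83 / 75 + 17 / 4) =25093 / 300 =83.64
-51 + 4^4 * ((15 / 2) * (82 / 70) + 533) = 970523 / 7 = 138646.14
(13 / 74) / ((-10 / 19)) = -247 / 740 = -0.33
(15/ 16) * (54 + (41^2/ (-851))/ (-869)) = 50.63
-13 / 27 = -0.48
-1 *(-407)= 407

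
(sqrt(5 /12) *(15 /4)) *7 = 35 *sqrt(15) /8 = 16.94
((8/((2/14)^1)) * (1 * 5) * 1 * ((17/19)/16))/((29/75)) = 44625/1102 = 40.49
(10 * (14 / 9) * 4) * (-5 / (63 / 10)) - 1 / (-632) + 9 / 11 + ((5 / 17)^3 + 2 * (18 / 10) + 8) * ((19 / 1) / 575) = -383208767052263 / 7953886611000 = -48.18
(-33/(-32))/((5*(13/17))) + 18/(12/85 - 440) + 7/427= 22367219/91226720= 0.25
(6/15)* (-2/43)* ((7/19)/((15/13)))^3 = -3014284/4977061875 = -0.00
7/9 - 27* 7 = -1694/9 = -188.22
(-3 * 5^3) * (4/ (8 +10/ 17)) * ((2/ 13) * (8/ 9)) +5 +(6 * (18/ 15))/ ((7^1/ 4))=-1471807/ 99645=-14.77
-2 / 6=-1 / 3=-0.33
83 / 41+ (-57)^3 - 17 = -7593527 / 41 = -185207.98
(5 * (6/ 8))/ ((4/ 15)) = 225/ 16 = 14.06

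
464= 464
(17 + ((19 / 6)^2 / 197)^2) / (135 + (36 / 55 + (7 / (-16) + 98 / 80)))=0.12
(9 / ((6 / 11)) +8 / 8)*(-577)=-20195 / 2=-10097.50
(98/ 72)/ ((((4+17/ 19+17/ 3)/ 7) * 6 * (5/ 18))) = 931/ 1720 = 0.54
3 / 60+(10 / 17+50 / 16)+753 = 514599 / 680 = 756.76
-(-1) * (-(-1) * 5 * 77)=385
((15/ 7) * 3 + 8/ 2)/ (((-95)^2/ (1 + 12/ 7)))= 73/ 23275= 0.00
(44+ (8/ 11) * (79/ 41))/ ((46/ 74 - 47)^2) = 7007911/ 332009964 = 0.02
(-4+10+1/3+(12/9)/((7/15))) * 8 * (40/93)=61760/1953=31.62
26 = 26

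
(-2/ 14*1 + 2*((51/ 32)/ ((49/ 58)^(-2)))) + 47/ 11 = 26544759/ 4144448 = 6.40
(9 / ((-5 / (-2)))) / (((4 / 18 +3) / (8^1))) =1296 / 145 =8.94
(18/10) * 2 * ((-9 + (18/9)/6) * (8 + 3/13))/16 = -16.05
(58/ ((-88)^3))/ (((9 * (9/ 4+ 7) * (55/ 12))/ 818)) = -0.00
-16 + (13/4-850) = -3451/4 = -862.75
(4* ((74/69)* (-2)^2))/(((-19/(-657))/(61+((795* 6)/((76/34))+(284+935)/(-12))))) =10313217496/8303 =1242107.37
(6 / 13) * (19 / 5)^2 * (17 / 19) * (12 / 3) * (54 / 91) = 418608 / 29575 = 14.15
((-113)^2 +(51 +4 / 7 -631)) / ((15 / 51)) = 1450559 / 35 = 41444.54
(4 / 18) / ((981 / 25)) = 0.01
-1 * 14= -14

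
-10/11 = -0.91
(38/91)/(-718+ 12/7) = -19/32591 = -0.00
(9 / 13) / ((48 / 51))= 153 / 208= 0.74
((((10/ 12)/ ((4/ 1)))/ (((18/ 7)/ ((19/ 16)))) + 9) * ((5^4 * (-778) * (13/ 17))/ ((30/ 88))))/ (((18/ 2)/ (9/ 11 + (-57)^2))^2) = -4354348025490125/ 3366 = -1293626864376.15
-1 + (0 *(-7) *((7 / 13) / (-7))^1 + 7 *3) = 20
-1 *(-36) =36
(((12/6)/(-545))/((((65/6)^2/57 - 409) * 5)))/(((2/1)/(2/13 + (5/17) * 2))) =336528/502883770675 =0.00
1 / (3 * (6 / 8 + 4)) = 4 / 57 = 0.07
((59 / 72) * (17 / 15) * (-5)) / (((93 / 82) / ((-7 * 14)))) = 2015027 / 5022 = 401.24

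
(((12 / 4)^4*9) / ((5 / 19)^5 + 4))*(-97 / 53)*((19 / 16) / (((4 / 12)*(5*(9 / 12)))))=-1108918461051 / 3500657420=-316.77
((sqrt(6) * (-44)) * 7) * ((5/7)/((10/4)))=-88 * sqrt(6)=-215.56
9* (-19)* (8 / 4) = -342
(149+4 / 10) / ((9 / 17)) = 1411 / 5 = 282.20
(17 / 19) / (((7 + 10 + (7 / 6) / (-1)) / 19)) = 102 / 95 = 1.07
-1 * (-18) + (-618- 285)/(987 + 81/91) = 17.09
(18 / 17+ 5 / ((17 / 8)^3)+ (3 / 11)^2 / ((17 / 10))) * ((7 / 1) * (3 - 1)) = 13512968 / 594473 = 22.73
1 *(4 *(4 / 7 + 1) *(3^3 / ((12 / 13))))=1287 / 7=183.86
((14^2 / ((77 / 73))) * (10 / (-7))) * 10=-29200 / 11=-2654.55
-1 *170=-170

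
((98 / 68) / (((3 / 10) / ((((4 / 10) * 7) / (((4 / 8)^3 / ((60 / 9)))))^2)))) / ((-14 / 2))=-7024640 / 459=-15304.23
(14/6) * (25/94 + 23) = 54.29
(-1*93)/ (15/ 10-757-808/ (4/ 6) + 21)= 186/ 3893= 0.05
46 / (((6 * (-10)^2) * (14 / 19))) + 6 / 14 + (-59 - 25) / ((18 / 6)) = -115363 / 4200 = -27.47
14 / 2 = 7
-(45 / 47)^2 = -2025 / 2209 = -0.92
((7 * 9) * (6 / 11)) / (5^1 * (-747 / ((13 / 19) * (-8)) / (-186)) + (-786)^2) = 812448 / 14606258161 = 0.00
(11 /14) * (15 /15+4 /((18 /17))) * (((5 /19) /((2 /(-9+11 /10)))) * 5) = -186835 /9576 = -19.51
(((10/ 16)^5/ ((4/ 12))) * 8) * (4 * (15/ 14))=140625/ 14336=9.81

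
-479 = -479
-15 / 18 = -5 / 6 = -0.83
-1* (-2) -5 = -3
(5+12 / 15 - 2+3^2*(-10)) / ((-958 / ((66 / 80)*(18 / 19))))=128007 / 1820200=0.07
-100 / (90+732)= -50 / 411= -0.12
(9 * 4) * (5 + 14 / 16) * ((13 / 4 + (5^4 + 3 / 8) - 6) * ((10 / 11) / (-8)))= -10534815 / 704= -14964.23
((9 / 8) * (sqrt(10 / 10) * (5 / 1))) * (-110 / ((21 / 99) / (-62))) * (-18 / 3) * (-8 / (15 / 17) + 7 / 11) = 64034685 / 7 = 9147812.14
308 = 308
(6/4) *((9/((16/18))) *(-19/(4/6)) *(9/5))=-124659/160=-779.12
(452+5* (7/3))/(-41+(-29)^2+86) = 1391/2658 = 0.52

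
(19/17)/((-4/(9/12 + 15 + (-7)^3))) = 1463/16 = 91.44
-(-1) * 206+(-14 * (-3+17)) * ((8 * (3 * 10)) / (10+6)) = -2734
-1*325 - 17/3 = -992/3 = -330.67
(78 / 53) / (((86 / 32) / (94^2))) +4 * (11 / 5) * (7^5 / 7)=295899316 / 11395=25967.47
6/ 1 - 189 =-183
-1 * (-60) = 60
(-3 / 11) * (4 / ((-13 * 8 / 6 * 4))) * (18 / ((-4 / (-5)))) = 405 / 1144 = 0.35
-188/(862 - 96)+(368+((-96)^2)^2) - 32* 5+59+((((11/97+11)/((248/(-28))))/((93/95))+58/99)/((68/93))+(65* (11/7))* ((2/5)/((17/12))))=84934950.64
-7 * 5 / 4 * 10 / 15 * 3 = -35 / 2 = -17.50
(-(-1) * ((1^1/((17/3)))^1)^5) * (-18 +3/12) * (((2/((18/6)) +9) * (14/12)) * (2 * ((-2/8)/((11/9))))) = 0.01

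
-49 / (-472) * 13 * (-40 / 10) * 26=-8281 / 59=-140.36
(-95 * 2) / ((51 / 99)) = -368.82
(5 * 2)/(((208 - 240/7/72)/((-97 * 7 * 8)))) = -570360/2179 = -261.75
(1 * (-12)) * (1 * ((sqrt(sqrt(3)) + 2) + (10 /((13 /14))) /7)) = -552 /13 -12 * 3^(1 /4) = -58.25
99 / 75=33 / 25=1.32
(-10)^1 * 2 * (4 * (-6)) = 480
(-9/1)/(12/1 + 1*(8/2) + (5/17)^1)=-0.55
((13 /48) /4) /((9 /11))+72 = 72.08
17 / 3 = 5.67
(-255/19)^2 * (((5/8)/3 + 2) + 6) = 4269975/2888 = 1478.52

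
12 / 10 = 6 / 5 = 1.20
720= 720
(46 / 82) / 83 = 23 / 3403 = 0.01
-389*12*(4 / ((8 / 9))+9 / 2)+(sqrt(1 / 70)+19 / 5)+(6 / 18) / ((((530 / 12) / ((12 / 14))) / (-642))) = -42012.23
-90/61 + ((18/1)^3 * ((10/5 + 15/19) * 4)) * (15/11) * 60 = 67877462790/12749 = 5324140.15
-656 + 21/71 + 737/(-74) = -3497397/5254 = -665.66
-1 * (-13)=13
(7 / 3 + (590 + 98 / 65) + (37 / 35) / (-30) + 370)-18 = 12910249 / 13650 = 945.81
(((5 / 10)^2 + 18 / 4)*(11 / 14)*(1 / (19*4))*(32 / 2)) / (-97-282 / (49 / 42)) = -0.00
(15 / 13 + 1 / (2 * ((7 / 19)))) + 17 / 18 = 2830 / 819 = 3.46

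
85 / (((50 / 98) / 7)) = 5831 / 5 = 1166.20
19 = 19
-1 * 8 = -8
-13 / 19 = -0.68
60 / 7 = 8.57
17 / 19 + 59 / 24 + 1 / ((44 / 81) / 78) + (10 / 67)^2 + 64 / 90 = 49878379241 / 337752360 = 147.68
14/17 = 0.82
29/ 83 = 0.35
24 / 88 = 3 / 11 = 0.27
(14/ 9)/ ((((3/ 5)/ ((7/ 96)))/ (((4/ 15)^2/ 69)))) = 49/ 251505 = 0.00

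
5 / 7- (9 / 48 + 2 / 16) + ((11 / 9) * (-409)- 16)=-519611 / 1008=-515.49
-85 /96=-0.89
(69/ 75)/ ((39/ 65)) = 23/ 15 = 1.53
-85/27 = -3.15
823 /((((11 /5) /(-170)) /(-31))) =21686050 /11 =1971459.09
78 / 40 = 1.95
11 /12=0.92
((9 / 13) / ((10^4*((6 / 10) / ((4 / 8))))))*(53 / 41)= 159 / 2132000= 0.00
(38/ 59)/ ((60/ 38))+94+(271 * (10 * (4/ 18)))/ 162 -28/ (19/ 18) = 292556797/ 4086045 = 71.60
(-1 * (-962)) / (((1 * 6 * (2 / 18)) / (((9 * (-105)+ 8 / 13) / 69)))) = -454249 / 23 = -19749.96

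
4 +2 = 6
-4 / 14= -2 / 7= -0.29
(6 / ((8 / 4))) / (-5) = -3 / 5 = -0.60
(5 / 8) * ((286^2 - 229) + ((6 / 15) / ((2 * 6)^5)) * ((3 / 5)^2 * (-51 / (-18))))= 845686656017 / 16588800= 50979.38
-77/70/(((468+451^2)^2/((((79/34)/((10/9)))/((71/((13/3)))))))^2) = -0.00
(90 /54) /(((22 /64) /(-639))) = -34080 /11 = -3098.18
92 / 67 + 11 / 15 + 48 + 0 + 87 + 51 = 189047 / 1005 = 188.11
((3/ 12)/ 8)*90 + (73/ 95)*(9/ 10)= 26631/ 7600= 3.50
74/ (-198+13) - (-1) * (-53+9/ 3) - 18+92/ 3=-566/ 15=-37.73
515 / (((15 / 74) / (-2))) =-15244 / 3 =-5081.33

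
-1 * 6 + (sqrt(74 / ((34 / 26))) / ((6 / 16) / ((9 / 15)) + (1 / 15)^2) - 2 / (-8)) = -23 / 4 + 1800 * sqrt(16354) / 19261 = 6.20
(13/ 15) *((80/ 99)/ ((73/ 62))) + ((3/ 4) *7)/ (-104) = 4909435/ 9019296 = 0.54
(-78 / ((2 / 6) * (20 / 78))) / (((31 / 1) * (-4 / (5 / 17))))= 4563 / 2108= 2.16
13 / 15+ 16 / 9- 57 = -2446 / 45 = -54.36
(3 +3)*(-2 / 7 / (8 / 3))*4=-18 / 7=-2.57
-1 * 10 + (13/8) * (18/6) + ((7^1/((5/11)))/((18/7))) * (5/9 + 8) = 149407/3240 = 46.11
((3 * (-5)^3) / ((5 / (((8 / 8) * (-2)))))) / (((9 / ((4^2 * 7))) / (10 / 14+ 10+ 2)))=71200 / 3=23733.33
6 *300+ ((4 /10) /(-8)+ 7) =36139 /20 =1806.95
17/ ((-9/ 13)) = -221/ 9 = -24.56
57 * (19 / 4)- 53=871 / 4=217.75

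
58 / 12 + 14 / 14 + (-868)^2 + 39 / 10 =11301506 / 15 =753433.73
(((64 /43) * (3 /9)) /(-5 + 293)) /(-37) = -2 /42957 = -0.00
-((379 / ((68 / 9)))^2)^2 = -135371386676241 / 21381376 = -6331275.72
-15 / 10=-3 / 2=-1.50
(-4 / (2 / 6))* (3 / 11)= -3.27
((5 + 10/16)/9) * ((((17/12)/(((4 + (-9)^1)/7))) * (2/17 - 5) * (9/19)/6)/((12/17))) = 9877/14592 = 0.68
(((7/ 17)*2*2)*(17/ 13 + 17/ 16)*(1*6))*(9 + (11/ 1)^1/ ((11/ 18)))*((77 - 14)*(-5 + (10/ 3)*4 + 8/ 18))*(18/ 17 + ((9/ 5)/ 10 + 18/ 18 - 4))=-13612189563/ 22100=-615936.18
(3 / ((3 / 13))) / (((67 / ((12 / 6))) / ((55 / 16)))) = 715 / 536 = 1.33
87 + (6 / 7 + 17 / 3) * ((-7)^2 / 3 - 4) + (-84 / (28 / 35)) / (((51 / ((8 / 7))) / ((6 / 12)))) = 166.28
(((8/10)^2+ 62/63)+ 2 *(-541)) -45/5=-1715767/1575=-1089.38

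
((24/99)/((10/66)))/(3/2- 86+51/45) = -48/2501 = -0.02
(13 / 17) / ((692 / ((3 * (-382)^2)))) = 483.77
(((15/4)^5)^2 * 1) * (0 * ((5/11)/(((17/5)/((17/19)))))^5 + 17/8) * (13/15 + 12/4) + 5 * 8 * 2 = 18952911716195/4194304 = 4518726.28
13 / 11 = 1.18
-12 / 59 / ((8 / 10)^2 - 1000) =25 / 122838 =0.00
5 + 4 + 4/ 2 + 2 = 13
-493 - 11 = -504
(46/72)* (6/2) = 23/12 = 1.92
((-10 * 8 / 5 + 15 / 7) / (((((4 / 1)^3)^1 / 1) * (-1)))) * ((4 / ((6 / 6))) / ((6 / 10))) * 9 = 1455 / 112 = 12.99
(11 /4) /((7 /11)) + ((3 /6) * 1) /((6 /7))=103 /21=4.90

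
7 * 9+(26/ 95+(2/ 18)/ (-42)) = 2272063/ 35910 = 63.27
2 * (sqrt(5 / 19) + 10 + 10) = 41.03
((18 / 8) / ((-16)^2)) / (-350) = -9 / 358400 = -0.00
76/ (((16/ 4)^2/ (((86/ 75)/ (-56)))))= -817/ 8400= -0.10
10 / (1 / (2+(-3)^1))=-10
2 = 2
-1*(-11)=11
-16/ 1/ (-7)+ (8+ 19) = 29.29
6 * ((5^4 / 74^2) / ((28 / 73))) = 136875 / 76664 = 1.79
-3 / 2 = -1.50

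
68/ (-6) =-34/ 3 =-11.33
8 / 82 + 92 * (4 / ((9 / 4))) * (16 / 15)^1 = 966172 / 5535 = 174.56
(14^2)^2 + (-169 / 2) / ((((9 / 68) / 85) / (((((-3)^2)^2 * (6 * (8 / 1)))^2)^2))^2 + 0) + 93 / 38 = -69154590432816791753467941091696818499 / 38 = -1819857642968862940880735000000000000.00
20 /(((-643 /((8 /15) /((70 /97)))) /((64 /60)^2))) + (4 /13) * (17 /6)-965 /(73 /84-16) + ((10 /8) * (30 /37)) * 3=1256761763409101 /18573913244250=67.66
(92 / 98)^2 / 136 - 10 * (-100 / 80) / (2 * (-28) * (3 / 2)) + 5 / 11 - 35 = -373784737 / 10775688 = -34.69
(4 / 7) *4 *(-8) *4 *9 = -4608 / 7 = -658.29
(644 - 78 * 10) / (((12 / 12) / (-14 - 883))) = 121992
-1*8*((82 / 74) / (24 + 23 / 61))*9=-3.27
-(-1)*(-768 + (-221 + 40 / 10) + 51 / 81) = -26578 / 27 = -984.37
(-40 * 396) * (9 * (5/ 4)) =-178200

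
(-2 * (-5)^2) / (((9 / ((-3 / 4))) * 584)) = 25 / 3504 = 0.01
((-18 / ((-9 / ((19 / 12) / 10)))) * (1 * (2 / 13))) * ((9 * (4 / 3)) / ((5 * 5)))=38 / 1625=0.02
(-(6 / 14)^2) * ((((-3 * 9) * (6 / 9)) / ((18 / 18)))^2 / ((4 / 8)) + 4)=-119.76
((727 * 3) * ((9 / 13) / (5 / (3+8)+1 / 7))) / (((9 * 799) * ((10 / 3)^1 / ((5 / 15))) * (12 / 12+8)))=55979 / 14334060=0.00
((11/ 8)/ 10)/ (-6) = -11/ 480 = -0.02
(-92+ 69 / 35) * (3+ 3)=-18906 / 35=-540.17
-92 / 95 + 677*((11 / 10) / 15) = 138733 / 2850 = 48.68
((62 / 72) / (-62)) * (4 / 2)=-1 / 36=-0.03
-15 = -15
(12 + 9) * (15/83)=315/83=3.80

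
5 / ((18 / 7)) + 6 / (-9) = 23 / 18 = 1.28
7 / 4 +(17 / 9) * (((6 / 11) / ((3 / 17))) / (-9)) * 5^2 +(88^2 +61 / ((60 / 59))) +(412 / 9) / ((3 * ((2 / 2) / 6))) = 35110172 / 4455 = 7881.07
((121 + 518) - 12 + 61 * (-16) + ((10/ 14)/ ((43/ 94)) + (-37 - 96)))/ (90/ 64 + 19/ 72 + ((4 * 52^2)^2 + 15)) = -41648256/ 10141271330029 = -0.00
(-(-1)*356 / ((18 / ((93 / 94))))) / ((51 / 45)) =13795 / 799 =17.27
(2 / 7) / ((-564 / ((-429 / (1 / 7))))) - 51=-4651 / 94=-49.48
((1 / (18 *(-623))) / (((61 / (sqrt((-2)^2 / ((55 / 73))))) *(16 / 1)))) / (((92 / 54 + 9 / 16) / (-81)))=243 *sqrt(4015) / 2046271535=0.00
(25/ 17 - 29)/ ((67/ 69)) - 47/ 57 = -1894177/ 64923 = -29.18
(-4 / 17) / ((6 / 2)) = -4 / 51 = -0.08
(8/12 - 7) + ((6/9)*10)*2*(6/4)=41/3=13.67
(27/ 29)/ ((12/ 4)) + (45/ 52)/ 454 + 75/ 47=61394919/ 32177704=1.91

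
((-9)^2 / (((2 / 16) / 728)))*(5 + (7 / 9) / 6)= 2419872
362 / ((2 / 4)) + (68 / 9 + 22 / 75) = 164666 / 225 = 731.85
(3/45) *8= 8/15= 0.53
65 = 65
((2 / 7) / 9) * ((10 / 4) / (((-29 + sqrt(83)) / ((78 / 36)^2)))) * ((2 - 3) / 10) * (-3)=-4901 / 1146096 - 169 * sqrt(83) / 1146096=-0.01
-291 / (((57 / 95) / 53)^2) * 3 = -6811825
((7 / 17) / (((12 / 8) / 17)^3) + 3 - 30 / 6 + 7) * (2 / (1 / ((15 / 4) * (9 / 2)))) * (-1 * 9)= -734355 / 4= -183588.75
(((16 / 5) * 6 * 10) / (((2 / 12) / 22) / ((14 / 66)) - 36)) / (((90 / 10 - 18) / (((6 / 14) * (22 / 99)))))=512 / 9063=0.06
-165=-165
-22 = -22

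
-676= -676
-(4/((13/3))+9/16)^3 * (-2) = 6.56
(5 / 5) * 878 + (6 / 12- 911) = -65 / 2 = -32.50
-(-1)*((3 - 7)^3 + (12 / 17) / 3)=-1084 / 17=-63.76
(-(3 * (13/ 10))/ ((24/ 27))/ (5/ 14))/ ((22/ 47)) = -115479/ 4400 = -26.25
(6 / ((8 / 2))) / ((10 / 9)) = 27 / 20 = 1.35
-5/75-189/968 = -3803/14520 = -0.26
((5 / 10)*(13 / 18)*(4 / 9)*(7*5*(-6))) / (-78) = 35 / 81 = 0.43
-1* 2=-2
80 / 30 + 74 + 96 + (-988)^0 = 173.67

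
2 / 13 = 0.15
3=3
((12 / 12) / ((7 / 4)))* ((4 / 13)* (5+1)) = 96 / 91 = 1.05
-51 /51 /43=-1 /43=-0.02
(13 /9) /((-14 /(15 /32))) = -65 /1344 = -0.05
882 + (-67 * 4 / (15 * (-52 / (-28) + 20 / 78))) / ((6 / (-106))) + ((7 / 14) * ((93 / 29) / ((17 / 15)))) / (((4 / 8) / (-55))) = 3736598207 / 4266915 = 875.71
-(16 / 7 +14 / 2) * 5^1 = -325 / 7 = -46.43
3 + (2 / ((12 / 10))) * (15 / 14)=67 / 14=4.79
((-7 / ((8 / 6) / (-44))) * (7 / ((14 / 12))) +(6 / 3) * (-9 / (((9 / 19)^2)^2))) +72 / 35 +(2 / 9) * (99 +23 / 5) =5376244 / 5103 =1053.55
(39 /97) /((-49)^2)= 39 /232897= 0.00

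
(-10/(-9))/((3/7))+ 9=313/27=11.59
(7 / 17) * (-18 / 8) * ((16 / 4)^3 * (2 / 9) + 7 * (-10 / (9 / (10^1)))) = 1001 / 17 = 58.88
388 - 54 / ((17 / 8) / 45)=-12844 / 17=-755.53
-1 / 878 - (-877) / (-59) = -770065 / 51802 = -14.87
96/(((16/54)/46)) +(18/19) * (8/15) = 1415928/95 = 14904.51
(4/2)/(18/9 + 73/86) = 0.70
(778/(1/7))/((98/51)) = 19839/7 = 2834.14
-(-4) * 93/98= 186/49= 3.80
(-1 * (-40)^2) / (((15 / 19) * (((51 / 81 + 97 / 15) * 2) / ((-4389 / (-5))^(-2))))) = -10000 / 53959829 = -0.00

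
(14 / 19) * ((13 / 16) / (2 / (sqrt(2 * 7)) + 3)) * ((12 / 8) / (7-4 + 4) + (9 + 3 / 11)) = 398853 / 203984-18993 * sqrt(14) / 203984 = 1.61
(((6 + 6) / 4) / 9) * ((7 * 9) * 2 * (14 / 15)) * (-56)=-10976 / 5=-2195.20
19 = 19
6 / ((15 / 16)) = 32 / 5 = 6.40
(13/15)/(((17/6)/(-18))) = -468/85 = -5.51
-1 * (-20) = 20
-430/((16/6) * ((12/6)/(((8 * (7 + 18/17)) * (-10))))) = 883650/17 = 51979.41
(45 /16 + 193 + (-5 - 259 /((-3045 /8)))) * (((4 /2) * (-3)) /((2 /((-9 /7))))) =11995119 /16240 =738.62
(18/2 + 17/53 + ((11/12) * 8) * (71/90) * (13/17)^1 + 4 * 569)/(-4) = -278513099/486540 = -572.44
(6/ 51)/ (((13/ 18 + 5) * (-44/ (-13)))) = 117/ 19261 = 0.01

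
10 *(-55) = -550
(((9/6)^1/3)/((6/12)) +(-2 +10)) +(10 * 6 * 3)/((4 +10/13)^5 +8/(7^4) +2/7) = 1108861048417/122216255943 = 9.07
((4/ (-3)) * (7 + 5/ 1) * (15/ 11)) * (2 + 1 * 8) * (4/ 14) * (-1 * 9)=43200/ 77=561.04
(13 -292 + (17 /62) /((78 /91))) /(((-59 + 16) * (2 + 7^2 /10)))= 518345 /551862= 0.94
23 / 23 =1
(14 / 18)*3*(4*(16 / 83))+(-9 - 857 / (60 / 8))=-50409 / 415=-121.47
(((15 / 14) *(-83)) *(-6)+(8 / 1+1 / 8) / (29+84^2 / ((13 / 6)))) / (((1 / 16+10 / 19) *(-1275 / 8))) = -77597237584 / 13647444195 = -5.69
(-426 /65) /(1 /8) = -3408 /65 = -52.43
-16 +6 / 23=-362 / 23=-15.74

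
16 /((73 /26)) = 416 /73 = 5.70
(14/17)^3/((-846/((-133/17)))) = 182476/35329383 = 0.01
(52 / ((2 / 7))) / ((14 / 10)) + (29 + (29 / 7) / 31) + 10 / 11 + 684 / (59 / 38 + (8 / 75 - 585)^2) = 27935422010654254 / 174547589660059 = 160.04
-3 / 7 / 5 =-3 / 35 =-0.09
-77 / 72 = -1.07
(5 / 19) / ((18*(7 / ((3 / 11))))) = 5 / 8778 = 0.00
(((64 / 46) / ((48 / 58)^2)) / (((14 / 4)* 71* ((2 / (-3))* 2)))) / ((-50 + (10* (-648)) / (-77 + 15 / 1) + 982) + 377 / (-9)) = -2697 / 437532956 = -0.00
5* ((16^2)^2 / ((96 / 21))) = 71680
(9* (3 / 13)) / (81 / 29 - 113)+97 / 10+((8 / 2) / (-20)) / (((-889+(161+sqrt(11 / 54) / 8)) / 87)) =2088* sqrt(66) / 9158123465+217222954211431 / 22382453748460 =9.71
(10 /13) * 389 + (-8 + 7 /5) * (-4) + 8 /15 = 63602 /195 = 326.16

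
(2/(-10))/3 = -1/15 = -0.07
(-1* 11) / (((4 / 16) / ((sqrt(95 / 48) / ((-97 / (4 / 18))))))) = 22* sqrt(285) / 2619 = 0.14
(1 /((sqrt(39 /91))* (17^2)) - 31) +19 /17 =-508 /17 +sqrt(21) /867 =-29.88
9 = 9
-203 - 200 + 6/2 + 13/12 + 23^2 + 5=135.08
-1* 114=-114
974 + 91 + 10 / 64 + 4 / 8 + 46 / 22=375847 / 352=1067.75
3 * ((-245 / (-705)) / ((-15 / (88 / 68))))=-1078 / 11985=-0.09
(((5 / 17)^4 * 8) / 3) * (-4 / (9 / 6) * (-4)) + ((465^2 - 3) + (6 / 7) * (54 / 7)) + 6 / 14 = 7964320421647 / 36832761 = 216229.25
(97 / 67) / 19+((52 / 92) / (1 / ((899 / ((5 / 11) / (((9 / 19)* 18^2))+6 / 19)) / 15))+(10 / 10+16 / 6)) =9386362366054 / 85316517285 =110.02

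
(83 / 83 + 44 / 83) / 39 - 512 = -1657217 / 3237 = -511.96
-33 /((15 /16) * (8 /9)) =-198 /5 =-39.60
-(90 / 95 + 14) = -284 / 19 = -14.95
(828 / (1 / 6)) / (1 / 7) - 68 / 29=1008436 / 29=34773.66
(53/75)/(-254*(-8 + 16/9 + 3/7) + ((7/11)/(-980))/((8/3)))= 55968/116549695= 0.00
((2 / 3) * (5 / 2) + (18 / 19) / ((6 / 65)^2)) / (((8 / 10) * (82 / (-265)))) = -17046125 / 37392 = -455.88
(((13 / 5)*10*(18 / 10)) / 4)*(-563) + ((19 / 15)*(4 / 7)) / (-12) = -4149911 / 630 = -6587.16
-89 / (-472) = 89 / 472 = 0.19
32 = 32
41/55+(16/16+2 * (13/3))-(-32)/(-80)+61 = 11717/165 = 71.01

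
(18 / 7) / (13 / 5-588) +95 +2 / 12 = 11698679 / 122934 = 95.16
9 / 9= 1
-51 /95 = -0.54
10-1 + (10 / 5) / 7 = 65 / 7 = 9.29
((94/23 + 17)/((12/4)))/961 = 485/66309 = 0.01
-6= -6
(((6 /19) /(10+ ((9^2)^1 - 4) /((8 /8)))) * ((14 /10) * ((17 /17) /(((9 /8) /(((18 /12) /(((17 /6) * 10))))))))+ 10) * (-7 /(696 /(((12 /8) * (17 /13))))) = -8196321 /41545400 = -0.20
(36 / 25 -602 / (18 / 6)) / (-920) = 7471 / 34500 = 0.22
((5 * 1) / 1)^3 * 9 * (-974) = -1095750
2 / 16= 1 / 8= 0.12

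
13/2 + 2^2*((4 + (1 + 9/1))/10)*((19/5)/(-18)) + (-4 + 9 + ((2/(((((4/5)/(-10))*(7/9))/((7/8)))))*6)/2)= -74.06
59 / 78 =0.76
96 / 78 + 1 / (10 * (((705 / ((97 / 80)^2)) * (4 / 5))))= 577658317 / 469248000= 1.23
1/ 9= 0.11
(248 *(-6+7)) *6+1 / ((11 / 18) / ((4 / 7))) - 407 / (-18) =2095003 / 1386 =1511.55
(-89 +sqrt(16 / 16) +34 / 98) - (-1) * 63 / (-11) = -50332 / 539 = -93.38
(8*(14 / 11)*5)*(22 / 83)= 1120 / 83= 13.49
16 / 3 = 5.33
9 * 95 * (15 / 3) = 4275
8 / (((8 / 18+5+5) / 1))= 36 / 47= 0.77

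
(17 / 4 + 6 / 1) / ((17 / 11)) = 6.63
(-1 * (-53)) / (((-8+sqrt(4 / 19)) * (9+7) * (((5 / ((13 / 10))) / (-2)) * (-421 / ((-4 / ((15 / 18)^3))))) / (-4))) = -1885104 / 132878125 - 24804 * sqrt(19) / 132878125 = -0.02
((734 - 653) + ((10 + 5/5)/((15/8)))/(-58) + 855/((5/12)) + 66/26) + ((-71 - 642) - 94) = 7512313/5655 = 1328.44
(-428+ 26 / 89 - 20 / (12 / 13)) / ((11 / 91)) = -10918453 / 2937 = -3717.55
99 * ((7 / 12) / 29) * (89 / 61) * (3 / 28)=8811 / 28304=0.31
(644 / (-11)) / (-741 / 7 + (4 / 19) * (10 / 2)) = 85652 / 153329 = 0.56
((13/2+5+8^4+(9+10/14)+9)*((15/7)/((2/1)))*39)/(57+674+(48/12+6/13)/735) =6589770525/27939052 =235.86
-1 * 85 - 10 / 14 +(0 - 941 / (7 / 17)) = -2371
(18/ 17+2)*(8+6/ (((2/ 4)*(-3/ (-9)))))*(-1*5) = -11440/ 17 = -672.94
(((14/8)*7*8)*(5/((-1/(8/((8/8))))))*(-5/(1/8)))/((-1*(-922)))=78400/461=170.07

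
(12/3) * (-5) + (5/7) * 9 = -95/7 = -13.57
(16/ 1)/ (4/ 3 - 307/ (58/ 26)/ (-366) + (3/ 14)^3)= 232998528/ 25035485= 9.31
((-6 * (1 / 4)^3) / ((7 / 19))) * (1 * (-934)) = 26619 / 112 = 237.67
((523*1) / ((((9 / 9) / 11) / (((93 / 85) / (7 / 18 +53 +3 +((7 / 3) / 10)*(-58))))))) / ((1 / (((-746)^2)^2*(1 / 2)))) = 1491334764827844816 / 65569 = 22744509826714.53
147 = 147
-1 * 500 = -500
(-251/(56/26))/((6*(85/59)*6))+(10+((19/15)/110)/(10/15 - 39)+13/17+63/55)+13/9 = 2006458261/180642000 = 11.11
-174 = -174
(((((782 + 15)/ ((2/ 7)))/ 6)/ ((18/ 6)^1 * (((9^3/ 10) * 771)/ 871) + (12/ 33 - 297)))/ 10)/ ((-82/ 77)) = 4115834723/ 9714818472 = 0.42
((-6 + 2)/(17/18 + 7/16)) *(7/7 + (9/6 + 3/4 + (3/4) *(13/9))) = -2496/199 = -12.54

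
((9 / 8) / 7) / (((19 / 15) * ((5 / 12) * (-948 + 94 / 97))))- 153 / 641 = -3743636013 / 15663022172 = -0.24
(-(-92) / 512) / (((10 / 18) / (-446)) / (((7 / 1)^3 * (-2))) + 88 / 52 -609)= -205831899 / 695670512480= -0.00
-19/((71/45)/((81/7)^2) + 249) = -5609655/73519484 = -0.08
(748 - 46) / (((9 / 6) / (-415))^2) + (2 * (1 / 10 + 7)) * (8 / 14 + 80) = 1880737044 / 35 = 53735344.11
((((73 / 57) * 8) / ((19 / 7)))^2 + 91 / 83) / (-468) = -1493807651 / 45559700316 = -0.03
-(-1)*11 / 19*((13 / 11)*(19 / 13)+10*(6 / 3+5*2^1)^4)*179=408295241 / 19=21489223.21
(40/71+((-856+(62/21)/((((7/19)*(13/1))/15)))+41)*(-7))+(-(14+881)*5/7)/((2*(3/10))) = 88684240/19383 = 4575.36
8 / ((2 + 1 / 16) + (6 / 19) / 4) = 2432 / 651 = 3.74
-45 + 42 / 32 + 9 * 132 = 18309 / 16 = 1144.31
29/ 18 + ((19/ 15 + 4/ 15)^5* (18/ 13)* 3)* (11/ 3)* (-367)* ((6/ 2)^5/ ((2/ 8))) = -33674636453411/ 731250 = -46050784.89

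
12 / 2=6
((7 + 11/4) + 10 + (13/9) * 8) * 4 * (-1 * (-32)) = 36064/9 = 4007.11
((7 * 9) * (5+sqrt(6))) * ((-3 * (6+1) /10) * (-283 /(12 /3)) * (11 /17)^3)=498338379 * sqrt(6) /196520+498338379 /39304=18890.53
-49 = -49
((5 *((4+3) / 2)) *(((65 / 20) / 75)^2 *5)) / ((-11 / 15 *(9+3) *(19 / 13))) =-15379 / 1203840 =-0.01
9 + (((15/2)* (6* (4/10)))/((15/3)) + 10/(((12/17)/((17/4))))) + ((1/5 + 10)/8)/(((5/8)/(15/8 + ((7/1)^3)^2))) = 36012089/150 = 240080.59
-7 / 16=-0.44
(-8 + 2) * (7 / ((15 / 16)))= -224 / 5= -44.80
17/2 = 8.50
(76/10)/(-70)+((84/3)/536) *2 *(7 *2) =15877/11725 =1.35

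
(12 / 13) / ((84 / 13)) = 1 / 7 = 0.14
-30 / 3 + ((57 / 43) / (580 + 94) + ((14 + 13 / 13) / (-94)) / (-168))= -762583761 / 76280624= -10.00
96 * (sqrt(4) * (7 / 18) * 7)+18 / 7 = 11030 / 21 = 525.24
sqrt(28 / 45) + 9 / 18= 1.29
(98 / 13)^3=941192 / 2197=428.40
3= 3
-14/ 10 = -1.40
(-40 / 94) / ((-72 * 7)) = 5 / 5922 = 0.00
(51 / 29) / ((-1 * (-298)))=51 / 8642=0.01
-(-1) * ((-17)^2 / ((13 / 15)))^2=18792225 / 169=111196.60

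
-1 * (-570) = 570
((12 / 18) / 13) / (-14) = -1 / 273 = -0.00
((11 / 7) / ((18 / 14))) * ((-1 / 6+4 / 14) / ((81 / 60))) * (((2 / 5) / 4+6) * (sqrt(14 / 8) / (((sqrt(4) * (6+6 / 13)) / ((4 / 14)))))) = 43615 * sqrt(7) / 6001128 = 0.02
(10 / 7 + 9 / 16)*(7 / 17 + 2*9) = 69799 / 1904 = 36.66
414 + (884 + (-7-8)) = 1283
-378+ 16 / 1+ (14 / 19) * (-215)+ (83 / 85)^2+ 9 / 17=-518.94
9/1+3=12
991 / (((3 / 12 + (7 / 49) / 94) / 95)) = 123894820 / 331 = 374304.59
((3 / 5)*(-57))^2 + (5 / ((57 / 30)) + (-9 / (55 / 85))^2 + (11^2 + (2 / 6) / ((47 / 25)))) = 12049895194 / 8103975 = 1486.91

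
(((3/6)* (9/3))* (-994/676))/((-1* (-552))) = -497/124384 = -0.00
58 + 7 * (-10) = -12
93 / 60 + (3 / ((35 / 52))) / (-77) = 3217 / 2156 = 1.49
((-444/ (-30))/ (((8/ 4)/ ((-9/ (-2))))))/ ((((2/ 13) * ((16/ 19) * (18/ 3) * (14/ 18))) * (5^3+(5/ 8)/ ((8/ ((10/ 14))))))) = 9139/ 20750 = 0.44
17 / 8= 2.12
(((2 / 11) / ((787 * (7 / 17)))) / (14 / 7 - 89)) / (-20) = 17 / 52721130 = 0.00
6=6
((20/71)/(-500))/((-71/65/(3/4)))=39/100820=0.00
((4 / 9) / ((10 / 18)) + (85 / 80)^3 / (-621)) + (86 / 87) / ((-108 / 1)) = 872913853 / 1106472960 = 0.79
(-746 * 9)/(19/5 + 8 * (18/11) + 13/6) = -2215620/6289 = -352.30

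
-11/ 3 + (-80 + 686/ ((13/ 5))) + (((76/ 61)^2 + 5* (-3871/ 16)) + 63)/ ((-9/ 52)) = 11835643903/ 1741428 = 6796.52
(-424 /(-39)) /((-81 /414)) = -19504 /351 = -55.57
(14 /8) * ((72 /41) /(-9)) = -14 /41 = -0.34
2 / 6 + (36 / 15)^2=457 / 75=6.09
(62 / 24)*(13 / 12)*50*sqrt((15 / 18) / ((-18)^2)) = 10075*sqrt(30) / 7776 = 7.10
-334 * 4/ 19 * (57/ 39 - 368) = 6366040/ 247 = 25773.44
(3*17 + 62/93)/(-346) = -155/1038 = -0.15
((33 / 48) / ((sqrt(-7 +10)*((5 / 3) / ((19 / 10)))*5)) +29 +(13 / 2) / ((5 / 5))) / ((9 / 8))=209*sqrt(3) / 4500 +284 / 9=31.64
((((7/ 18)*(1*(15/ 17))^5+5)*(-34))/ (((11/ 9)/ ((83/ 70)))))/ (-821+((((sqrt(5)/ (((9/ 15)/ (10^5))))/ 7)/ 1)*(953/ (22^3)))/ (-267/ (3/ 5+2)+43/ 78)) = 0.20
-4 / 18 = -2 / 9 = -0.22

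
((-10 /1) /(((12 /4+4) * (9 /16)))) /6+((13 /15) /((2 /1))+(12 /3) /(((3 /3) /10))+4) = 83179 /1890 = 44.01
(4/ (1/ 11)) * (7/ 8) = 77/ 2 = 38.50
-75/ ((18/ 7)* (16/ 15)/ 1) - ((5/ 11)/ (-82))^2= -177976075/ 6508832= -27.34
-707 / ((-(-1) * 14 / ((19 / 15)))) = -63.97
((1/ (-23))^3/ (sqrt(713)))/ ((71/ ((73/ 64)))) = -73*sqrt(713)/ 39419522624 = -0.00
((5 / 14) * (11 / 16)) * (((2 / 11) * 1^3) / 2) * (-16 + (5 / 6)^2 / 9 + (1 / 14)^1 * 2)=-178945 / 508032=-0.35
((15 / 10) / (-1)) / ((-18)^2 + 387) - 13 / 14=-0.93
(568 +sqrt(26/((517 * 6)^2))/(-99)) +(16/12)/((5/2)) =8528/15 - sqrt(26)/307098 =568.53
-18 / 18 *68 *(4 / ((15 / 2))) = -544 / 15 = -36.27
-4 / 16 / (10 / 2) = -1 / 20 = -0.05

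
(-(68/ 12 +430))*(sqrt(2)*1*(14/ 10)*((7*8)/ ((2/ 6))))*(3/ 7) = -219576*sqrt(2)/ 5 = -62105.47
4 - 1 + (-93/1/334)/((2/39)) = -1623/668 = -2.43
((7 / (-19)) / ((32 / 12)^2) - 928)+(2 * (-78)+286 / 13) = -1291455 / 1216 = -1062.05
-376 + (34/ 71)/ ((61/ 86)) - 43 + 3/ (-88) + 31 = -147633345/ 381128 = -387.36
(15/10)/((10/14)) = 21/10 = 2.10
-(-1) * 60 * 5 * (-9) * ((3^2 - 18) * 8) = 194400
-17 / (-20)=17 / 20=0.85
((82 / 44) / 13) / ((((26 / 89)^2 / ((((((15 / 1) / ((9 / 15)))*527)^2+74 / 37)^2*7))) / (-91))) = -43588283853544651715571 / 1352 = -32239854921260837067.73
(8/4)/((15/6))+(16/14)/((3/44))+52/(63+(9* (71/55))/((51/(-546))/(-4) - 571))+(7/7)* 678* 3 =4925165151794/2399724705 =2052.39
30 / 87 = 10 / 29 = 0.34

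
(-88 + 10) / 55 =-78 / 55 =-1.42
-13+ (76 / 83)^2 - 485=-3424946 / 6889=-497.16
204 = 204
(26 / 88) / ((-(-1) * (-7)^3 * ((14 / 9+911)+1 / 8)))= -234 / 247935149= -0.00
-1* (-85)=85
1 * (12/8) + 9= 21/2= 10.50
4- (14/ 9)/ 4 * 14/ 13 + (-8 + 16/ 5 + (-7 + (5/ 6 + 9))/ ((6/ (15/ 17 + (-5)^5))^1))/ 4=-1714931/ 4680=-366.44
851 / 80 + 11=1731 / 80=21.64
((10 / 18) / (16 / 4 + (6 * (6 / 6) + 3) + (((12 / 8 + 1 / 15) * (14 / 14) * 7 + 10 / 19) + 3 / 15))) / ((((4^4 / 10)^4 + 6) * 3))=11875 / 680090728401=0.00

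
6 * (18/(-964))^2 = 243/116162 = 0.00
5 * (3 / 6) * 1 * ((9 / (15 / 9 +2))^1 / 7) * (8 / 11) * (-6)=-3240 / 847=-3.83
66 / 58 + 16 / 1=497 / 29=17.14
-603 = -603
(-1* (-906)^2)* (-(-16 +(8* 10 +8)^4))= 49225140918720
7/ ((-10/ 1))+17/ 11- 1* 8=-787/ 110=-7.15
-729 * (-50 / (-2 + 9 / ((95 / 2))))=-1731375 / 86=-20132.27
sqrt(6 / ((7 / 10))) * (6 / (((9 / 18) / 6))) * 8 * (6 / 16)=432 * sqrt(105) / 7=632.38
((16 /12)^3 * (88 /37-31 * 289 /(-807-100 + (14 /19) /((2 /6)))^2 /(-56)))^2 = 1676147682008422455928384 /52728643510985957285169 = 31.79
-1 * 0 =0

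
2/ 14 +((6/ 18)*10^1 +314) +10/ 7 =6697/ 21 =318.90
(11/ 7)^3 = 1331/ 343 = 3.88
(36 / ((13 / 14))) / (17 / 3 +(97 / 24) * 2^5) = 0.29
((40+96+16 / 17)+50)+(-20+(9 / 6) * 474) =14925 / 17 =877.94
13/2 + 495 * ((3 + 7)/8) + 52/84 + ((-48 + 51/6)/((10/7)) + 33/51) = 1068976/1785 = 598.87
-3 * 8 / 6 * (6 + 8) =-56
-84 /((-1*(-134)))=-42 /67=-0.63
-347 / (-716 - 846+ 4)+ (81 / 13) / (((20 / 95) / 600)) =359668811 / 20254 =17757.92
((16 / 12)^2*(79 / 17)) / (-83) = -1264 / 12699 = -0.10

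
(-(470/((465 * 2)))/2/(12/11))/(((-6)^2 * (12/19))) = -9823/964224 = -0.01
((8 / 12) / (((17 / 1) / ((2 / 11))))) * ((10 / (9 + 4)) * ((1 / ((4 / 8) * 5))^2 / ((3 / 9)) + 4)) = 896 / 36465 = 0.02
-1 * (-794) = 794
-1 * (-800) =800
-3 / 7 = -0.43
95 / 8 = 11.88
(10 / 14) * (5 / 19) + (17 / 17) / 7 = 44 / 133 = 0.33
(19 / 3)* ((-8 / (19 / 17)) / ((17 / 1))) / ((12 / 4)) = -8 / 9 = -0.89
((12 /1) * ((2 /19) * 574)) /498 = 2296 /1577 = 1.46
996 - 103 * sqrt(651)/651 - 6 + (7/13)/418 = 5379667/5434 - 103 * sqrt(651)/651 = 985.96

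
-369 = -369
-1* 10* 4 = -40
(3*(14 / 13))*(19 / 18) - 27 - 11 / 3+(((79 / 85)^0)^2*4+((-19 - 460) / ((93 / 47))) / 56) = -622407 / 22568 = -27.58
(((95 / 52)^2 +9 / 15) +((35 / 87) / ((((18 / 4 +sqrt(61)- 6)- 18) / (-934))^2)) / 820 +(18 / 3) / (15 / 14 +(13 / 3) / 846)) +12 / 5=317537584 * sqrt(61) / 1938936781 +2070271562570650349 / 150413129366534736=15.04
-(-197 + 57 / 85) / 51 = 16688 / 4335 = 3.85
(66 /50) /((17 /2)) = 66 /425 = 0.16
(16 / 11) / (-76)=-4 / 209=-0.02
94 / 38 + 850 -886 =-637 / 19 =-33.53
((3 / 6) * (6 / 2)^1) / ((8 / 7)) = 21 / 16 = 1.31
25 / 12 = 2.08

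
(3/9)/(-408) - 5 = -6121/1224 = -5.00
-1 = -1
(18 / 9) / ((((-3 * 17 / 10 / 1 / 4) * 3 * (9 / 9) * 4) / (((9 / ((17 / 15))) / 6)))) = -50 / 289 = -0.17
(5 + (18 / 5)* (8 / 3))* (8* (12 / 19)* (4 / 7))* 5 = 28032 / 133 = 210.77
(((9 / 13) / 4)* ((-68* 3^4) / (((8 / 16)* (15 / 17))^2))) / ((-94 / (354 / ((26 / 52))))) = 563501448 / 15275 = 36890.44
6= 6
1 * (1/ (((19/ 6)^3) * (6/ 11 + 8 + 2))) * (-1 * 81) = -48114/ 198911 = -0.24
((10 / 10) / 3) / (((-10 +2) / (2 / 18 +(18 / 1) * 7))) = -1135 / 216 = -5.25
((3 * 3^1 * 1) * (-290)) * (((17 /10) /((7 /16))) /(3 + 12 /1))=-23664 /35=-676.11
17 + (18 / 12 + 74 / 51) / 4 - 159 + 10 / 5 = -56819 / 408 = -139.26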